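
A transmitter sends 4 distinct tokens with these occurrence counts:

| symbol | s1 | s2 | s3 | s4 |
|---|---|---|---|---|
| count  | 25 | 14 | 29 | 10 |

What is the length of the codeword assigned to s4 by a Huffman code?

3

Huffman merges, smallest pair first:
combine s4(10), s2(14) → 24
combine 24, s1(25) → 49
combine s3(29), 49 → 78
s4 sits 3 levels below the root, so its codeword is 3 bits.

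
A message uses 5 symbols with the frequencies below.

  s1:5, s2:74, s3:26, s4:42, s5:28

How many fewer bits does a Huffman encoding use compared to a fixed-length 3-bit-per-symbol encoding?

159

Fixed-length: 3 bits × 175 symbols = 525 bits.
Huffman merges:
combine s1(5), s3(26) → 31
combine s5(28), 31 → 59
combine s4(42), 59 → 101
combine s2(74), 101 → 175
Huffman total = 31 + 59 + 101 + 175 = 366 bits.
Saving = 525 − 366 = 159 bits.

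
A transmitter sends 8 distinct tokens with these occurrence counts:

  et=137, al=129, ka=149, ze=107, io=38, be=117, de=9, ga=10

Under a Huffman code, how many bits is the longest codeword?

Merge the two lowest-weight nodes at each step:
combine de(9), ga(10) → 19
combine 19, io(38) → 57
combine 57, ze(107) → 164
combine be(117), al(129) → 246
combine et(137), ka(149) → 286
combine 164, 246 → 410
combine 286, 410 → 696
The first pair merged (de, ga) ends up deepest, at depth 5.

5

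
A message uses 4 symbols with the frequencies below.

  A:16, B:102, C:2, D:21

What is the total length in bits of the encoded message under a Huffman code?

Greedily combine the two least-frequent nodes:
merge C(2) and A(16): 18
merge 18 and D(21): 39
merge 39 and B(102): 141
Each symbol's bit-cost is frequency × depth; summing gives 198 bits (equivalently 18 + 39 + 141).

198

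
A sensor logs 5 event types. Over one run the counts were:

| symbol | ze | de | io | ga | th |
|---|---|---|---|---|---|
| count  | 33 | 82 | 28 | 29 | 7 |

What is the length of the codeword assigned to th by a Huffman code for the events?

3

Repeatedly merge the two smallest:
combine th(7), io(28) → 35
combine ga(29), ze(33) → 62
combine 35, 62 → 97
combine de(82), 97 → 179
th sits 3 levels below the root, so its codeword is 3 bits.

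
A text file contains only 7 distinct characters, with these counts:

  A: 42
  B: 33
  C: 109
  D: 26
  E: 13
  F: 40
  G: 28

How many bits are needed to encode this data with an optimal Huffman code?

755

Build the Huffman tree bottom-up:
E(13) + D(26) → 39
G(28) + B(33) → 61
39 + F(40) → 79
A(42) + 61 → 103
79 + 103 → 182
C(109) + 182 → 291
Total encoded bits = sum of merged weights = 39 + 61 + 79 + 103 + 182 + 291 = 755.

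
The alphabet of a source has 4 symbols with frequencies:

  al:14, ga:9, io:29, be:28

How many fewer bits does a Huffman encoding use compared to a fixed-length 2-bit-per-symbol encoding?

6

Fixed-length: 2 bits × 80 symbols = 160 bits.
Huffman merges:
merge ga(9) and al(14): 23
merge 23 and be(28): 51
merge io(29) and 51: 80
Huffman total = 23 + 51 + 80 = 154 bits.
Saving = 160 − 154 = 6 bits.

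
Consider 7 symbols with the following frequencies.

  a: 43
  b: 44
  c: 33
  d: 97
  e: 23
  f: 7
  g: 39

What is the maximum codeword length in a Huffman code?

Merge the two lowest-weight nodes at each step:
combine f(7), e(23) → 30
combine 30, c(33) → 63
combine g(39), a(43) → 82
combine b(44), 63 → 107
combine 82, d(97) → 179
combine 107, 179 → 286
The rarest symbols sit at the bottom; the longest codeword is 4 bits.

4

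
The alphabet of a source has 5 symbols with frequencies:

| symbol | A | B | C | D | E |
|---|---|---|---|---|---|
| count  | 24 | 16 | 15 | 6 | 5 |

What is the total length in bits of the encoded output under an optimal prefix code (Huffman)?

143

Greedily combine the two least-frequent nodes:
combine E(5), D(6) → 11
combine 11, C(15) → 26
combine B(16), A(24) → 40
combine 26, 40 → 66
The encoded length is the sum of every internal node's weight: 11 + 26 + 40 + 66 = 143 bits.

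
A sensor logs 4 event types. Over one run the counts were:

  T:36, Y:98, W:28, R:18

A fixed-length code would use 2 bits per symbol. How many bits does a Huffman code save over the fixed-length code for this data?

Fixed-length: 2 bits × 180 symbols = 360 bits.
Huffman merges:
combine R(18), W(28) → 46
combine T(36), 46 → 82
combine 82, Y(98) → 180
Huffman total = 46 + 82 + 180 = 308 bits.
Saving = 360 − 308 = 52 bits.

52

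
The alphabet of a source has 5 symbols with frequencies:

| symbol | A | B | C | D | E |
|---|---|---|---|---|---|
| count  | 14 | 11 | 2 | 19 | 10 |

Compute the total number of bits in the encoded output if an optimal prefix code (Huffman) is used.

Greedily combine the two least-frequent nodes:
merge C(2) and E(10): 12
merge B(11) and 12: 23
merge A(14) and D(19): 33
merge 23 and 33: 56
The encoded length is the sum of every internal node's weight: 12 + 23 + 33 + 56 = 124 bits.

124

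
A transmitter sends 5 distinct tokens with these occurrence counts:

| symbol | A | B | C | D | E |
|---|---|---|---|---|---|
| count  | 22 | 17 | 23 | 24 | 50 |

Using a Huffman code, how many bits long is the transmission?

308

Build the Huffman tree bottom-up:
B(17) + A(22) → 39
C(23) + D(24) → 47
39 + 47 → 86
E(50) + 86 → 136
Each symbol's bit-cost is frequency × depth; summing gives 308 bits (equivalently 39 + 47 + 86 + 136).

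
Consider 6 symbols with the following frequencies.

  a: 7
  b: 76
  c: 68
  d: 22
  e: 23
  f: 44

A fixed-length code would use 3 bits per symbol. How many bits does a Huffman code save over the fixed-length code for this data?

Fixed-length: 3 bits × 240 symbols = 720 bits.
Huffman merges:
combine a(7), d(22) → 29
combine e(23), 29 → 52
combine f(44), 52 → 96
combine c(68), b(76) → 144
combine 96, 144 → 240
Huffman total = 29 + 52 + 96 + 144 + 240 = 561 bits.
Saving = 720 − 561 = 159 bits.

159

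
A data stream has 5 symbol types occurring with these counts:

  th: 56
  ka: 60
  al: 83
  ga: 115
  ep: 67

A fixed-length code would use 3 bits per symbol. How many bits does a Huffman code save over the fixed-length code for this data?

265

Fixed-length: 3 bits × 381 symbols = 1143 bits.
Huffman merges:
combine th(56), ka(60) → 116
combine ep(67), al(83) → 150
combine ga(115), 116 → 231
combine 150, 231 → 381
Huffman total = 116 + 150 + 231 + 381 = 878 bits.
Saving = 1143 − 878 = 265 bits.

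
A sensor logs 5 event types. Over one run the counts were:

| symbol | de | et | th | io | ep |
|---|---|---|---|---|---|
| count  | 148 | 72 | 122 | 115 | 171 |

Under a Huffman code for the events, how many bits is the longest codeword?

Merge the two lowest-weight nodes at each step:
combine et(72), io(115) → 187
combine th(122), de(148) → 270
combine ep(171), 187 → 358
combine 270, 358 → 628
The rarest symbols sit at the bottom; the longest codeword is 3 bits.

3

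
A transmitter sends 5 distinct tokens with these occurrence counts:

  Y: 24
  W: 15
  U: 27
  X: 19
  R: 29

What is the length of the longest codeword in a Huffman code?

3

Merge the two lowest-weight nodes at each step:
combine W(15), X(19) → 34
combine Y(24), U(27) → 51
combine R(29), 34 → 63
combine 51, 63 → 114
Maximum depth reached is 3.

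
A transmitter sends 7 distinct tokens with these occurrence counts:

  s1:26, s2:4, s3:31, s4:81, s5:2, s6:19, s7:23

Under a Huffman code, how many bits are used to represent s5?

Build the tree from the bottom:
combine s5(2), s2(4) → 6
combine 6, s6(19) → 25
combine s7(23), 25 → 48
combine s1(26), s3(31) → 57
combine 48, 57 → 105
combine s4(81), 105 → 186
s5's leaf is at depth 5, giving a 5-bit codeword.

5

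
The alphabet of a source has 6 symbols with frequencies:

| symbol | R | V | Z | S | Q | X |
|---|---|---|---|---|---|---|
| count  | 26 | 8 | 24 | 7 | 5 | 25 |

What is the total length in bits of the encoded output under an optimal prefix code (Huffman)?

Build the Huffman tree bottom-up:
merge Q(5) and S(7): 12
merge V(8) and 12: 20
merge 20 and Z(24): 44
merge X(25) and R(26): 51
merge 44 and 51: 95
The encoded length is the sum of every internal node's weight: 12 + 20 + 44 + 51 + 95 = 222 bits.

222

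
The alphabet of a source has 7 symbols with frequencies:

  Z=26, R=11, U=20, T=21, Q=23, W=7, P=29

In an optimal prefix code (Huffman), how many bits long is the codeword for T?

3

Build the tree from the bottom:
W(7) + R(11) → 18
18 + U(20) → 38
T(21) + Q(23) → 44
Z(26) + P(29) → 55
38 + 44 → 82
55 + 82 → 137
The subtree containing T is merged 3 times, so code length = 3.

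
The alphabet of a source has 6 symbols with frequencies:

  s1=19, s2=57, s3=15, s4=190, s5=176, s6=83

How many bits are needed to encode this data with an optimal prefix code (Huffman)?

Greedily combine the two least-frequent nodes:
combine s3(15), s1(19) → 34
combine 34, s2(57) → 91
combine s6(83), 91 → 174
combine 174, s5(176) → 350
combine s4(190), 350 → 540
Each symbol's bit-cost is frequency × depth; summing gives 1189 bits (equivalently 34 + 91 + 174 + 350 + 540).

1189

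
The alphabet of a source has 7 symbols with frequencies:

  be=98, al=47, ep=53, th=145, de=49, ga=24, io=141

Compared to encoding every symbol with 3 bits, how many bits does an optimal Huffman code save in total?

Fixed-length: 3 bits × 557 symbols = 1671 bits.
Huffman merges:
combine ga(24), al(47) → 71
combine de(49), ep(53) → 102
combine 71, be(98) → 169
combine 102, io(141) → 243
combine th(145), 169 → 314
combine 243, 314 → 557
Huffman total = 71 + 102 + 169 + 243 + 314 + 557 = 1456 bits.
Saving = 1671 − 1456 = 215 bits.

215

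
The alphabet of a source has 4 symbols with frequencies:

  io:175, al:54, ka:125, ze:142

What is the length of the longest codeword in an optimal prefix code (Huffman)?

Merge the two lowest-weight nodes at each step:
combine al(54), ka(125) → 179
combine ze(142), io(175) → 317
combine 179, 317 → 496
The first pair merged (al, ka) ends up deepest, at depth 2.

2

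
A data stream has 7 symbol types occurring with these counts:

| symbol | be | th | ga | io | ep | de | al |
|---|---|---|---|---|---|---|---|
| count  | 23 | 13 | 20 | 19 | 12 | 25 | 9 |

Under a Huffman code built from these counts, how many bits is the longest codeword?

4

Merge the two lowest-weight nodes at each step:
combine al(9), ep(12) → 21
combine th(13), io(19) → 32
combine ga(20), 21 → 41
combine be(23), de(25) → 48
combine 32, 41 → 73
combine 48, 73 → 121
Maximum depth reached is 4.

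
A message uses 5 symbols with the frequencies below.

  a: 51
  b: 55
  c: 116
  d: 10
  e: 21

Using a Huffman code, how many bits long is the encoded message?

503

Build the Huffman tree bottom-up:
merge d(10) and e(21): 31
merge 31 and a(51): 82
merge b(55) and 82: 137
merge c(116) and 137: 253
Total encoded bits = sum of merged weights = 31 + 82 + 137 + 253 = 503.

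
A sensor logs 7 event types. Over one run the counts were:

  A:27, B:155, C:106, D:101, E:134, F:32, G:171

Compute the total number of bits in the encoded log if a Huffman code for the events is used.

Merge the two smallest weights repeatedly:
A(27) + F(32) → 59
59 + D(101) → 160
C(106) + E(134) → 240
B(155) + 160 → 315
G(171) + 240 → 411
315 + 411 → 726
Total encoded bits = sum of merged weights = 59 + 160 + 240 + 315 + 411 + 726 = 1911.

1911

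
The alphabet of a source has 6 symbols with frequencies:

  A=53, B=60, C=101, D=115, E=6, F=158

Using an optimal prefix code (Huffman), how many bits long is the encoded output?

1164

Merge the two smallest weights repeatedly:
merge E(6) and A(53): 59
merge 59 and B(60): 119
merge C(101) and D(115): 216
merge 119 and F(158): 277
merge 216 and 277: 493
Total encoded bits = sum of merged weights = 59 + 119 + 216 + 277 + 493 = 1164.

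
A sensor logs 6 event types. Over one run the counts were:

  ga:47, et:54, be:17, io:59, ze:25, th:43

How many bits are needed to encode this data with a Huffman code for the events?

Merge the two smallest weights repeatedly:
be(17) + ze(25) → 42
42 + th(43) → 85
ga(47) + et(54) → 101
io(59) + 85 → 144
101 + 144 → 245
Total encoded bits = sum of merged weights = 42 + 85 + 101 + 144 + 245 = 617.

617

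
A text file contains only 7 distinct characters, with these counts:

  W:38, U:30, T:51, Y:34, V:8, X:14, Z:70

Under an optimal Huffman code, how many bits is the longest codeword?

4

Merge the two lowest-weight nodes at each step:
V(8) + X(14) → 22
22 + U(30) → 52
Y(34) + W(38) → 72
T(51) + 52 → 103
Z(70) + 72 → 142
103 + 142 → 245
The first pair merged (V, X) ends up deepest, at depth 4.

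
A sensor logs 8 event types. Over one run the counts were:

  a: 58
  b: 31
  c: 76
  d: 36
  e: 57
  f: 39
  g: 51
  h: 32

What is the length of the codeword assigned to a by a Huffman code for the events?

Huffman merges, smallest pair first:
combine b(31), h(32) → 63
combine d(36), f(39) → 75
combine g(51), e(57) → 108
combine a(58), 63 → 121
combine 75, c(76) → 151
combine 108, 121 → 229
combine 151, 229 → 380
a sits 3 levels below the root, so its codeword is 3 bits.

3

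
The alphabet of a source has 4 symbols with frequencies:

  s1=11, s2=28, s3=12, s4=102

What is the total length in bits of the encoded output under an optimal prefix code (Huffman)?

227

Merge the two smallest weights repeatedly:
combine s1(11), s3(12) → 23
combine 23, s2(28) → 51
combine 51, s4(102) → 153
The encoded length is the sum of every internal node's weight: 23 + 51 + 153 = 227 bits.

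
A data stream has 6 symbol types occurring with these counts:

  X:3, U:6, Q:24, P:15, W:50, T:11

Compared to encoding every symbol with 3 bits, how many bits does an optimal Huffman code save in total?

95

Fixed-length: 3 bits × 109 symbols = 327 bits.
Huffman merges:
merge X(3) and U(6): 9
merge 9 and T(11): 20
merge P(15) and 20: 35
merge Q(24) and 35: 59
merge W(50) and 59: 109
Huffman total = 9 + 20 + 35 + 59 + 109 = 232 bits.
Saving = 327 − 232 = 95 bits.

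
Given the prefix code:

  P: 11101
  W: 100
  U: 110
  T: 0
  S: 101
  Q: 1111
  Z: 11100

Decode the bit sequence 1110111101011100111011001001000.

PPTZPWWWT

Read left to right; each codeword is recognised as soon as it completes (prefix code):
  11101→P | 11101→P | 0→T | 11100→Z | 11101→P | 100→W | 100→W | 100→W | 0→T
Decoded message: PPTZPWWWT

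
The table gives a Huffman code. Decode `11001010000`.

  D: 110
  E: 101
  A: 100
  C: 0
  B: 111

Read left to right; each codeword is recognised as soon as it completes (prefix code):
  110→D | 0→C | 101→E | 0→C | 0→C | 0→C | 0→C
Decoded message: DCECCCC

DCECCCC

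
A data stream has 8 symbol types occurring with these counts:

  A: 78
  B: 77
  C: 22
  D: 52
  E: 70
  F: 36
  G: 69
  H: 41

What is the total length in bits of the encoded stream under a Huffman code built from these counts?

Merge the two smallest weights repeatedly:
C(22) + F(36) → 58
H(41) + D(52) → 93
58 + G(69) → 127
E(70) + B(77) → 147
A(78) + 93 → 171
127 + 147 → 274
171 + 274 → 445
The encoded length is the sum of every internal node's weight: 58 + 93 + 127 + 147 + 171 + 274 + 445 = 1315 bits.

1315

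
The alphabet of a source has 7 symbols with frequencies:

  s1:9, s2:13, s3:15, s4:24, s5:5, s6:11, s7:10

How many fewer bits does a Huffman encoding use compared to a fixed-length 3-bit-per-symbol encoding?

25

Fixed-length: 3 bits × 87 symbols = 261 bits.
Huffman merges:
combine s5(5), s1(9) → 14
combine s7(10), s6(11) → 21
combine s2(13), 14 → 27
combine s3(15), 21 → 36
combine s4(24), 27 → 51
combine 36, 51 → 87
Huffman total = 14 + 21 + 27 + 36 + 51 + 87 = 236 bits.
Saving = 261 − 236 = 25 bits.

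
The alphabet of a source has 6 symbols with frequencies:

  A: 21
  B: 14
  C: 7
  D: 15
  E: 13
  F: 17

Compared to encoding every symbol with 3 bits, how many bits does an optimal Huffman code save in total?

Fixed-length: 3 bits × 87 symbols = 261 bits.
Huffman merges:
combine C(7), E(13) → 20
combine B(14), D(15) → 29
combine F(17), 20 → 37
combine A(21), 29 → 50
combine 37, 50 → 87
Huffman total = 20 + 29 + 37 + 50 + 87 = 223 bits.
Saving = 261 − 223 = 38 bits.

38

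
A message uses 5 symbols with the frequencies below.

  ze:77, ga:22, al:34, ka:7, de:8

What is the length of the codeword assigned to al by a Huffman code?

2

Huffman merges, smallest pair first:
ka(7) + de(8) → 15
15 + ga(22) → 37
al(34) + 37 → 71
71 + ze(77) → 148
The subtree containing al is merged 2 times, so code length = 2.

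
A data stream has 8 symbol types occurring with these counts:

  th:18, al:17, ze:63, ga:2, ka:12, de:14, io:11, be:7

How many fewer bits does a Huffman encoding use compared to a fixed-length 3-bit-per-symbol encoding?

Fixed-length: 3 bits × 144 symbols = 432 bits.
Huffman merges:
merge ga(2) and be(7): 9
merge 9 and io(11): 20
merge ka(12) and de(14): 26
merge al(17) and th(18): 35
merge 20 and 26: 46
merge 35 and 46: 81
merge ze(63) and 81: 144
Huffman total = 9 + 20 + 26 + 35 + 46 + 81 + 144 = 361 bits.
Saving = 432 − 361 = 71 bits.

71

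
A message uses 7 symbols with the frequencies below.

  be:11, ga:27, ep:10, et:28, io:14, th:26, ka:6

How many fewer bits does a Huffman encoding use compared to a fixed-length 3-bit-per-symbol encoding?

Fixed-length: 3 bits × 122 symbols = 366 bits.
Huffman merges:
ka(6) + ep(10) → 16
be(11) + io(14) → 25
16 + 25 → 41
th(26) + ga(27) → 53
et(28) + 41 → 69
53 + 69 → 122
Huffman total = 16 + 25 + 41 + 53 + 69 + 122 = 326 bits.
Saving = 366 − 326 = 40 bits.

40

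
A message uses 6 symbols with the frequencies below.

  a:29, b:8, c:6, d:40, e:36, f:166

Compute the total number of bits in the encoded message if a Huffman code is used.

537

Build the Huffman tree bottom-up:
merge c(6) and b(8): 14
merge 14 and a(29): 43
merge e(36) and d(40): 76
merge 43 and 76: 119
merge 119 and f(166): 285
Each symbol's bit-cost is frequency × depth; summing gives 537 bits (equivalently 14 + 43 + 76 + 119 + 285).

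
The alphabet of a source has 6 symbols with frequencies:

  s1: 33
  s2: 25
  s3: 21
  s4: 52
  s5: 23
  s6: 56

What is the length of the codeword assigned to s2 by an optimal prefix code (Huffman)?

Build the tree from the bottom:
s3(21) + s5(23) → 44
s2(25) + s1(33) → 58
44 + s4(52) → 96
s6(56) + 58 → 114
96 + 114 → 210
The subtree containing s2 is merged 3 times, so code length = 3.

3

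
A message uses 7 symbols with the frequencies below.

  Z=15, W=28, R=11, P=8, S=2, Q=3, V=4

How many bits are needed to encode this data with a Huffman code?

Build the Huffman tree bottom-up:
S(2) + Q(3) → 5
V(4) + 5 → 9
P(8) + 9 → 17
R(11) + Z(15) → 26
17 + 26 → 43
W(28) + 43 → 71
Each symbol's bit-cost is frequency × depth; summing gives 171 bits (equivalently 5 + 9 + 17 + 26 + 43 + 71).

171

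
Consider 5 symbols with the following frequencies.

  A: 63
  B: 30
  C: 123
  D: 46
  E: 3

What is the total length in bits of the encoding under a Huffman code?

519

Build the Huffman tree bottom-up:
E(3) + B(30) → 33
33 + D(46) → 79
A(63) + 79 → 142
C(123) + 142 → 265
The encoded length is the sum of every internal node's weight: 33 + 79 + 142 + 265 = 519 bits.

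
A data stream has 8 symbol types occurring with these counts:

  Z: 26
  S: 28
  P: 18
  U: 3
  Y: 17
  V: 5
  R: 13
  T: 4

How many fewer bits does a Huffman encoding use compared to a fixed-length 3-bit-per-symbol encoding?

Fixed-length: 3 bits × 114 symbols = 342 bits.
Huffman merges:
U(3) + T(4) → 7
V(5) + 7 → 12
12 + R(13) → 25
Y(17) + P(18) → 35
25 + Z(26) → 51
S(28) + 35 → 63
51 + 63 → 114
Huffman total = 7 + 12 + 25 + 35 + 51 + 63 + 114 = 307 bits.
Saving = 342 − 307 = 35 bits.

35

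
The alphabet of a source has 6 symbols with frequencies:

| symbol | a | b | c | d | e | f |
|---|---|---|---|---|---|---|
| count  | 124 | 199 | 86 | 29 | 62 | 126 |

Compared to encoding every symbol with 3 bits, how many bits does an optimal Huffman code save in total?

Fixed-length: 3 bits × 626 symbols = 1878 bits.
Huffman merges:
merge d(29) and e(62): 91
merge c(86) and 91: 177
merge a(124) and f(126): 250
merge 177 and b(199): 376
merge 250 and 376: 626
Huffman total = 91 + 177 + 250 + 376 + 626 = 1520 bits.
Saving = 1878 − 1520 = 358 bits.

358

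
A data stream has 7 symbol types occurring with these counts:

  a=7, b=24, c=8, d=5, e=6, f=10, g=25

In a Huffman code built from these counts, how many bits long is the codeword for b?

Huffman merges, smallest pair first:
combine d(5), e(6) → 11
combine a(7), c(8) → 15
combine f(10), 11 → 21
combine 15, 21 → 36
combine b(24), g(25) → 49
combine 36, 49 → 85
b's leaf is at depth 2, giving a 2-bit codeword.

2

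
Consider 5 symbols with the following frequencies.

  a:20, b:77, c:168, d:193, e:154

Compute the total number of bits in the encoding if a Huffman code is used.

Build the Huffman tree bottom-up:
a(20) + b(77) → 97
97 + e(154) → 251
c(168) + d(193) → 361
251 + 361 → 612
Each symbol's bit-cost is frequency × depth; summing gives 1321 bits (equivalently 97 + 251 + 361 + 612).

1321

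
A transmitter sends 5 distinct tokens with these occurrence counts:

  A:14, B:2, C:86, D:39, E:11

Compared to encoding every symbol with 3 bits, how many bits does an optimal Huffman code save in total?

198

Fixed-length: 3 bits × 152 symbols = 456 bits.
Huffman merges:
combine B(2), E(11) → 13
combine 13, A(14) → 27
combine 27, D(39) → 66
combine 66, C(86) → 152
Huffman total = 13 + 27 + 66 + 152 = 258 bits.
Saving = 456 − 258 = 198 bits.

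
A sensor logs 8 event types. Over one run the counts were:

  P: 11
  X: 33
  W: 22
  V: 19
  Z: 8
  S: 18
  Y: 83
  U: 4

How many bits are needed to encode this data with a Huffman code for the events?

Build the Huffman tree bottom-up:
merge U(4) and Z(8): 12
merge P(11) and 12: 23
merge S(18) and V(19): 37
merge W(22) and 23: 45
merge X(33) and 37: 70
merge 45 and 70: 115
merge Y(83) and 115: 198
Total encoded bits = sum of merged weights = 12 + 23 + 37 + 45 + 70 + 115 + 198 = 500.

500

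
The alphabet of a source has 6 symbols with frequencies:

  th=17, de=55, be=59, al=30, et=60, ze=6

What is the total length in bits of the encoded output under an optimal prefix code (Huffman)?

Merge the two smallest weights repeatedly:
combine ze(6), th(17) → 23
combine 23, al(30) → 53
combine 53, de(55) → 108
combine be(59), et(60) → 119
combine 108, 119 → 227
The encoded length is the sum of every internal node's weight: 23 + 53 + 108 + 119 + 227 = 530 bits.

530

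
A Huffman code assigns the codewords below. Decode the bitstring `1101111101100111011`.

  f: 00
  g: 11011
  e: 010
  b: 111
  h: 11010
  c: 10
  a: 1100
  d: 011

Read left to right; each codeword is recognised as soon as it completes (prefix code):
  11011→g | 111→b | 011→d | 00→f | 111→b | 011→d
Decoded message: gbdfbd

gbdfbd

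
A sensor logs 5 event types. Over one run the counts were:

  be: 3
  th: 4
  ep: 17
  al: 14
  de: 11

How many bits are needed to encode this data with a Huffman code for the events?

Build the Huffman tree bottom-up:
merge be(3) and th(4): 7
merge 7 and de(11): 18
merge al(14) and ep(17): 31
merge 18 and 31: 49
The encoded length is the sum of every internal node's weight: 7 + 18 + 31 + 49 = 105 bits.

105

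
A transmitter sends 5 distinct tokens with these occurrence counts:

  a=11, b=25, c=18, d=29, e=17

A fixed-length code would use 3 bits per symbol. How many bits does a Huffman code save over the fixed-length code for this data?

72

Fixed-length: 3 bits × 100 symbols = 300 bits.
Huffman merges:
a(11) + e(17) → 28
c(18) + b(25) → 43
28 + d(29) → 57
43 + 57 → 100
Huffman total = 28 + 43 + 57 + 100 = 228 bits.
Saving = 300 − 228 = 72 bits.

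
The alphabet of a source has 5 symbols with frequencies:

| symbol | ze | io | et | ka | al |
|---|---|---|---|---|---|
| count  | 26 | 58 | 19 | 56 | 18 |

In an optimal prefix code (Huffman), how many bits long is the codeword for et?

3

Build the tree from the bottom:
al(18) + et(19) → 37
ze(26) + 37 → 63
ka(56) + io(58) → 114
63 + 114 → 177
et's leaf is at depth 3, giving a 3-bit codeword.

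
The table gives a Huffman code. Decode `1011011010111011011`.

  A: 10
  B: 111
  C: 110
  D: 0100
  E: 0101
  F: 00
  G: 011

ACCABGG

Read left to right; each codeword is recognised as soon as it completes (prefix code):
  10→A | 110→C | 110→C | 10→A | 111→B | 011→G | 011→G
Decoded message: ACCABGG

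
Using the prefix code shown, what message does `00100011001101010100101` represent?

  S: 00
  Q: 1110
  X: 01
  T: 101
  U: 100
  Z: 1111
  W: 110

SUXUWTXST

Read left to right; each codeword is recognised as soon as it completes (prefix code):
  00→S | 100→U | 01→X | 100→U | 110→W | 101→T | 01→X | 00→S | 101→T
Decoded message: SUXUWTXST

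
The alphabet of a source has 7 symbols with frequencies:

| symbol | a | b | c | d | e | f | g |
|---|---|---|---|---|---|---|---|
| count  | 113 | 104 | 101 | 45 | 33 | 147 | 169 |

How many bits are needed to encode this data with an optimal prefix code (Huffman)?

1898

Build the Huffman tree bottom-up:
combine e(33), d(45) → 78
combine 78, c(101) → 179
combine b(104), a(113) → 217
combine f(147), g(169) → 316
combine 179, 217 → 396
combine 316, 396 → 712
Total encoded bits = sum of merged weights = 78 + 179 + 217 + 316 + 396 + 712 = 1898.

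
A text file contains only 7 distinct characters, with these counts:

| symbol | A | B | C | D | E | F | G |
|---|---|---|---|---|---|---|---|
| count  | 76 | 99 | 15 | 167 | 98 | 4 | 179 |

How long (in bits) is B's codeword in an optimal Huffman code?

2

Build the tree from the bottom:
merge F(4) and C(15): 19
merge 19 and A(76): 95
merge 95 and E(98): 193
merge B(99) and D(167): 266
merge G(179) and 193: 372
merge 266 and 372: 638
B sits 2 levels below the root, so its codeword is 2 bits.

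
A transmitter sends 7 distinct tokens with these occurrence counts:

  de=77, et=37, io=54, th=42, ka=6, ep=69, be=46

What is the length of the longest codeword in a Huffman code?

4

Merge the two lowest-weight nodes at each step:
combine ka(6), et(37) → 43
combine th(42), 43 → 85
combine be(46), io(54) → 100
combine ep(69), de(77) → 146
combine 85, 100 → 185
combine 146, 185 → 331
The rarest symbols sit at the bottom; the longest codeword is 4 bits.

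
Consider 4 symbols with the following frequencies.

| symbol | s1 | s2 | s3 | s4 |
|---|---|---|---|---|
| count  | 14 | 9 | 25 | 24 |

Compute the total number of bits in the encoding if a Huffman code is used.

142

Greedily combine the two least-frequent nodes:
merge s2(9) and s1(14): 23
merge 23 and s4(24): 47
merge s3(25) and 47: 72
Each symbol's bit-cost is frequency × depth; summing gives 142 bits (equivalently 23 + 47 + 72).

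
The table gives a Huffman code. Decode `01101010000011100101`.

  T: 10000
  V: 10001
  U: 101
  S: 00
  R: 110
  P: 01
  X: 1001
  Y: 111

PUPSSPRPP

Read left to right; each codeword is recognised as soon as it completes (prefix code):
  01→P | 101→U | 01→P | 00→S | 00→S | 01→P | 110→R | 01→P | 01→P
Decoded message: PUPSSPRPP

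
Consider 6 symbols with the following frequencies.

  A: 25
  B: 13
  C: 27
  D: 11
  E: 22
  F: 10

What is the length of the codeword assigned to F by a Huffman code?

Build the tree from the bottom:
F(10) + D(11) → 21
B(13) + 21 → 34
E(22) + A(25) → 47
C(27) + 34 → 61
47 + 61 → 108
F sits 4 levels below the root, so its codeword is 4 bits.

4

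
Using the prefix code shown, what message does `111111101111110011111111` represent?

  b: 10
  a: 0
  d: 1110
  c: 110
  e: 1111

edecaee

Read left to right; each codeword is recognised as soon as it completes (prefix code):
  1111→e | 1110→d | 1111→e | 110→c | 0→a | 1111→e | 1111→e
Decoded message: edecaee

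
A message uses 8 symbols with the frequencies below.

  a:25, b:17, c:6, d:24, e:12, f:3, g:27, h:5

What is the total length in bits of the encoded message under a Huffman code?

Merge the two smallest weights repeatedly:
merge f(3) and h(5): 8
merge c(6) and 8: 14
merge e(12) and 14: 26
merge b(17) and d(24): 41
merge a(25) and 26: 51
merge g(27) and 41: 68
merge 51 and 68: 119
The encoded length is the sum of every internal node's weight: 8 + 14 + 26 + 41 + 51 + 68 + 119 = 327 bits.

327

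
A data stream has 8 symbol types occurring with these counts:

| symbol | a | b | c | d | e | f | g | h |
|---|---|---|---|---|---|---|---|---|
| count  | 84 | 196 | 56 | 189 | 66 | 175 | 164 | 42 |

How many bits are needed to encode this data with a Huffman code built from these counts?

2779

Build the Huffman tree bottom-up:
combine h(42), c(56) → 98
combine e(66), a(84) → 150
combine 98, 150 → 248
combine g(164), f(175) → 339
combine d(189), b(196) → 385
combine 248, 339 → 587
combine 385, 587 → 972
Total encoded bits = sum of merged weights = 98 + 150 + 248 + 339 + 385 + 587 + 972 = 2779.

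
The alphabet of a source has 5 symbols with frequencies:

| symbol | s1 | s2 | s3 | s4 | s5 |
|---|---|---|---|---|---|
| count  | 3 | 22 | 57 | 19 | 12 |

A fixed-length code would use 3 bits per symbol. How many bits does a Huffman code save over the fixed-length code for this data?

Fixed-length: 3 bits × 113 symbols = 339 bits.
Huffman merges:
s1(3) + s5(12) → 15
15 + s4(19) → 34
s2(22) + 34 → 56
56 + s3(57) → 113
Huffman total = 15 + 34 + 56 + 113 = 218 bits.
Saving = 339 − 218 = 121 bits.

121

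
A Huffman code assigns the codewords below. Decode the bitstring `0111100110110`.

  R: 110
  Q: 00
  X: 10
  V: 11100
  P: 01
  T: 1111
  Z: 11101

Read left to right; each codeword is recognised as soon as it completes (prefix code):
  01→P | 11100→V | 110→R | 110→R
Decoded message: PVRR

PVRR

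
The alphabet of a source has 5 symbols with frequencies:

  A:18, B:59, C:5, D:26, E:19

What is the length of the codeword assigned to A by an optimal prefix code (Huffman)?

4

Huffman merges, smallest pair first:
merge C(5) and A(18): 23
merge E(19) and 23: 42
merge D(26) and 42: 68
merge B(59) and 68: 127
The subtree containing A is merged 4 times, so code length = 4.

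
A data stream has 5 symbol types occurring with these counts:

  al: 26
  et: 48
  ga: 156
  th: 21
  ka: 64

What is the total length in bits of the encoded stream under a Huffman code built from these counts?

Greedily combine the two least-frequent nodes:
th(21) + al(26) → 47
47 + et(48) → 95
ka(64) + 95 → 159
ga(156) + 159 → 315
The encoded length is the sum of every internal node's weight: 47 + 95 + 159 + 315 = 616 bits.

616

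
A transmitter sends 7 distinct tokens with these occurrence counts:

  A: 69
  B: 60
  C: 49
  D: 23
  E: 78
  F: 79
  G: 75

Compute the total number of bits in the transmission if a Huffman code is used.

Greedily combine the two least-frequent nodes:
combine D(23), C(49) → 72
combine B(60), A(69) → 129
combine 72, G(75) → 147
combine E(78), F(79) → 157
combine 129, 147 → 276
combine 157, 276 → 433
The encoded length is the sum of every internal node's weight: 72 + 129 + 147 + 157 + 276 + 433 = 1214 bits.

1214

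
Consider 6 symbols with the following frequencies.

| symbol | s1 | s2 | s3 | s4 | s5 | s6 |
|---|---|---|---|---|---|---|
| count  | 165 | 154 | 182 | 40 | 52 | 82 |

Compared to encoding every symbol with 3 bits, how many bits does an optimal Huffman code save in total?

Fixed-length: 3 bits × 675 symbols = 2025 bits.
Huffman merges:
s4(40) + s5(52) → 92
s6(82) + 92 → 174
s2(154) + s1(165) → 319
174 + s3(182) → 356
319 + 356 → 675
Huffman total = 92 + 174 + 319 + 356 + 675 = 1616 bits.
Saving = 2025 − 1616 = 409 bits.

409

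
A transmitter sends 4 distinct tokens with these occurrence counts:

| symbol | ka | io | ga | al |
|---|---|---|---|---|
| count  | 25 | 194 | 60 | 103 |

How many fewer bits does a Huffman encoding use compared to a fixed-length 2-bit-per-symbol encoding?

Fixed-length: 2 bits × 382 symbols = 764 bits.
Huffman merges:
merge ka(25) and ga(60): 85
merge 85 and al(103): 188
merge 188 and io(194): 382
Huffman total = 85 + 188 + 382 = 655 bits.
Saving = 764 − 655 = 109 bits.

109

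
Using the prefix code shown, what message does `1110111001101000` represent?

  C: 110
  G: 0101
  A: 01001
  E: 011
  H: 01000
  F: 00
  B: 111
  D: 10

BEDEH

Read left to right; each codeword is recognised as soon as it completes (prefix code):
  111→B | 011→E | 10→D | 011→E | 01000→H
Decoded message: BEDEH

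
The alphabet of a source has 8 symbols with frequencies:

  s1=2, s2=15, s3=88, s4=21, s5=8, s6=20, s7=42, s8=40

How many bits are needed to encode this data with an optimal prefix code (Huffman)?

Build the Huffman tree bottom-up:
s1(2) + s5(8) → 10
10 + s2(15) → 25
s6(20) + s4(21) → 41
25 + s8(40) → 65
41 + s7(42) → 83
65 + 83 → 148
s3(88) + 148 → 236
The encoded length is the sum of every internal node's weight: 10 + 25 + 41 + 65 + 83 + 148 + 236 = 608 bits.

608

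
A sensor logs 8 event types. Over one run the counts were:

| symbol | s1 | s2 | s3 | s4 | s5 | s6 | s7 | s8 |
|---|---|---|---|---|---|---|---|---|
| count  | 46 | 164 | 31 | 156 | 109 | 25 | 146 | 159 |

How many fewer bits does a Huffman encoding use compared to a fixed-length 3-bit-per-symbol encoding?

165

Fixed-length: 3 bits × 836 symbols = 2508 bits.
Huffman merges:
combine s6(25), s3(31) → 56
combine s1(46), 56 → 102
combine 102, s5(109) → 211
combine s7(146), s4(156) → 302
combine s8(159), s2(164) → 323
combine 211, 302 → 513
combine 323, 513 → 836
Huffman total = 56 + 102 + 211 + 302 + 323 + 513 + 836 = 2343 bits.
Saving = 2508 − 2343 = 165 bits.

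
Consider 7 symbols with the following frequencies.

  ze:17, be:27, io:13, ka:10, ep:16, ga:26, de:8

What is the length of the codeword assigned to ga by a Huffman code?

2

Huffman merges, smallest pair first:
merge de(8) and ka(10): 18
merge io(13) and ep(16): 29
merge ze(17) and 18: 35
merge ga(26) and be(27): 53
merge 29 and 35: 64
merge 53 and 64: 117
ga sits 2 levels below the root, so its codeword is 2 bits.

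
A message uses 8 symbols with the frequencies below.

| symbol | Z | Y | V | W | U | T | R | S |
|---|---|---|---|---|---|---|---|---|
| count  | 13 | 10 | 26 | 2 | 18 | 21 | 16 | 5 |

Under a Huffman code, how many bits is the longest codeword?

5

Merge the two lowest-weight nodes at each step:
W(2) + S(5) → 7
7 + Y(10) → 17
Z(13) + R(16) → 29
17 + U(18) → 35
T(21) + V(26) → 47
29 + 35 → 64
47 + 64 → 111
The rarest symbols sit at the bottom; the longest codeword is 5 bits.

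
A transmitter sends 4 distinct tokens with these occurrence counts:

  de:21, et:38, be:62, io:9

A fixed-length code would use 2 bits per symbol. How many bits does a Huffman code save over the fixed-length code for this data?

Fixed-length: 2 bits × 130 symbols = 260 bits.
Huffman merges:
combine io(9), de(21) → 30
combine 30, et(38) → 68
combine be(62), 68 → 130
Huffman total = 30 + 68 + 130 = 228 bits.
Saving = 260 − 228 = 32 bits.

32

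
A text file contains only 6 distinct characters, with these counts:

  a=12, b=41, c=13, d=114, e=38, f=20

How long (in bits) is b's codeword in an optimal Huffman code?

3

Build the tree from the bottom:
combine a(12), c(13) → 25
combine f(20), 25 → 45
combine e(38), b(41) → 79
combine 45, 79 → 124
combine d(114), 124 → 238
The subtree containing b is merged 3 times, so code length = 3.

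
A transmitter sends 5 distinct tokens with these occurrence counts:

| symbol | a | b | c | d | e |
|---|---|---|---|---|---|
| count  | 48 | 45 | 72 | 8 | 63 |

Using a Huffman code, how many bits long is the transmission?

Build the Huffman tree bottom-up:
combine d(8), b(45) → 53
combine a(48), 53 → 101
combine e(63), c(72) → 135
combine 101, 135 → 236
Total encoded bits = sum of merged weights = 53 + 101 + 135 + 236 = 525.

525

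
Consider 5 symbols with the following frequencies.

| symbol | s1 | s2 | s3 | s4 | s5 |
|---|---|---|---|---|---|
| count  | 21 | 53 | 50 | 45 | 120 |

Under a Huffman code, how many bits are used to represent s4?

Build the tree from the bottom:
combine s1(21), s4(45) → 66
combine s3(50), s2(53) → 103
combine 66, 103 → 169
combine s5(120), 169 → 289
s4's leaf is at depth 3, giving a 3-bit codeword.

3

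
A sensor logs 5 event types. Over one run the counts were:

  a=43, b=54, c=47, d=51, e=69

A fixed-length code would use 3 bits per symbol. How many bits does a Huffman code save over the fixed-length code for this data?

Fixed-length: 3 bits × 264 symbols = 792 bits.
Huffman merges:
merge a(43) and c(47): 90
merge d(51) and b(54): 105
merge e(69) and 90: 159
merge 105 and 159: 264
Huffman total = 90 + 105 + 159 + 264 = 618 bits.
Saving = 792 − 618 = 174 bits.

174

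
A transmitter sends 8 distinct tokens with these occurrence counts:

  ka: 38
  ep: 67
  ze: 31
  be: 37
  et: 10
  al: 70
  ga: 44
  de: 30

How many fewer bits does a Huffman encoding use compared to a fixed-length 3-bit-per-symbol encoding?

30

Fixed-length: 3 bits × 327 symbols = 981 bits.
Huffman merges:
combine et(10), de(30) → 40
combine ze(31), be(37) → 68
combine ka(38), 40 → 78
combine ga(44), ep(67) → 111
combine 68, al(70) → 138
combine 78, 111 → 189
combine 138, 189 → 327
Huffman total = 40 + 68 + 78 + 111 + 138 + 189 + 327 = 951 bits.
Saving = 981 − 951 = 30 bits.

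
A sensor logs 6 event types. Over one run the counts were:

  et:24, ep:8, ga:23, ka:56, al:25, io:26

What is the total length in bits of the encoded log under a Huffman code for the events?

Merge the two smallest weights repeatedly:
merge ep(8) and ga(23): 31
merge et(24) and al(25): 49
merge io(26) and 31: 57
merge 49 and ka(56): 105
merge 57 and 105: 162
The encoded length is the sum of every internal node's weight: 31 + 49 + 57 + 105 + 162 = 404 bits.

404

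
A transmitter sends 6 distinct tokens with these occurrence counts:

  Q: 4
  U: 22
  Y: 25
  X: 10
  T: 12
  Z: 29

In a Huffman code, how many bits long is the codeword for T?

Huffman merges, smallest pair first:
combine Q(4), X(10) → 14
combine T(12), 14 → 26
combine U(22), Y(25) → 47
combine 26, Z(29) → 55
combine 47, 55 → 102
T sits 3 levels below the root, so its codeword is 3 bits.

3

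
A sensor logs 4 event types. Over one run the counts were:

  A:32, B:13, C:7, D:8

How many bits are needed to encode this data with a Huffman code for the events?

Greedily combine the two least-frequent nodes:
merge C(7) and D(8): 15
merge B(13) and 15: 28
merge 28 and A(32): 60
The encoded length is the sum of every internal node's weight: 15 + 28 + 60 = 103 bits.

103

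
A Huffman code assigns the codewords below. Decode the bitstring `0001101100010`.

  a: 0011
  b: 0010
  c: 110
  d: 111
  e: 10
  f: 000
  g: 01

Read left to right; each codeword is recognised as soon as it completes (prefix code):
  000→f | 110→c | 110→c | 0010→b
Decoded message: fccb

fccb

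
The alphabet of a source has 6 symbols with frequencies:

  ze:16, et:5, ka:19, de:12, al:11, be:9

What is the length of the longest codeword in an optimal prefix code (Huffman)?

Merge the two lowest-weight nodes at each step:
combine et(5), be(9) → 14
combine al(11), de(12) → 23
combine 14, ze(16) → 30
combine ka(19), 23 → 42
combine 30, 42 → 72
The rarest symbols sit at the bottom; the longest codeword is 3 bits.

3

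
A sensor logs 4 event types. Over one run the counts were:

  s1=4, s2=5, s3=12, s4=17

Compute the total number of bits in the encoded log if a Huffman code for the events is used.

68

Build the Huffman tree bottom-up:
merge s1(4) and s2(5): 9
merge 9 and s3(12): 21
merge s4(17) and 21: 38
Total encoded bits = sum of merged weights = 9 + 21 + 38 = 68.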